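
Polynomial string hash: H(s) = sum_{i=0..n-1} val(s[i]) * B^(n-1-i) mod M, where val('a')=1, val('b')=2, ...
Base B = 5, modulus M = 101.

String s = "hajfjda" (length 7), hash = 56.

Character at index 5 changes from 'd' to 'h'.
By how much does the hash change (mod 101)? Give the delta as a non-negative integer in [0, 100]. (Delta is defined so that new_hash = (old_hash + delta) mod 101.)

Delta formula: (val(new) - val(old)) * B^(n-1-k) mod M
  val('h') - val('d') = 8 - 4 = 4
  B^(n-1-k) = 5^1 mod 101 = 5
  Delta = 4 * 5 mod 101 = 20

Answer: 20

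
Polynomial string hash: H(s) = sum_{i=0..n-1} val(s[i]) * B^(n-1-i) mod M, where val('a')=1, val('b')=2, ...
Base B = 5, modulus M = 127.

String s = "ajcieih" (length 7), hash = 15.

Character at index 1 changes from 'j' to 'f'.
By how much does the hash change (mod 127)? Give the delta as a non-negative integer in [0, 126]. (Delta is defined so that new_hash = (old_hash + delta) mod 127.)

Delta formula: (val(new) - val(old)) * B^(n-1-k) mod M
  val('f') - val('j') = 6 - 10 = -4
  B^(n-1-k) = 5^5 mod 127 = 77
  Delta = -4 * 77 mod 127 = 73

Answer: 73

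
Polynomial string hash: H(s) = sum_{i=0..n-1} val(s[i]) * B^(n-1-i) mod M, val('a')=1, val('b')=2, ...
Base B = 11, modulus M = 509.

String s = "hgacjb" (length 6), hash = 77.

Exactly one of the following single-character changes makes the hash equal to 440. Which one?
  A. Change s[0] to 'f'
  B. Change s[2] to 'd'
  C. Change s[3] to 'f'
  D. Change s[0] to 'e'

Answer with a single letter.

Option A: s[0]='h'->'f', delta=(6-8)*11^5 mod 509 = 95, hash=77+95 mod 509 = 172
Option B: s[2]='a'->'d', delta=(4-1)*11^3 mod 509 = 430, hash=77+430 mod 509 = 507
Option C: s[3]='c'->'f', delta=(6-3)*11^2 mod 509 = 363, hash=77+363 mod 509 = 440 <-- target
Option D: s[0]='h'->'e', delta=(5-8)*11^5 mod 509 = 397, hash=77+397 mod 509 = 474

Answer: C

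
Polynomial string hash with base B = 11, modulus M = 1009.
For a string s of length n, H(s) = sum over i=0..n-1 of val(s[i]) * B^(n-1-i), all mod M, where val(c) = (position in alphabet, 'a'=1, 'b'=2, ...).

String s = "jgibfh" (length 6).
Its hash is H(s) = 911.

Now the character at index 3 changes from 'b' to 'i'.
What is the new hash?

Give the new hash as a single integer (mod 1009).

Answer: 749

Derivation:
val('b') = 2, val('i') = 9
Position k = 3, exponent = n-1-k = 2
B^2 mod M = 11^2 mod 1009 = 121
Delta = (9 - 2) * 121 mod 1009 = 847
New hash = (911 + 847) mod 1009 = 749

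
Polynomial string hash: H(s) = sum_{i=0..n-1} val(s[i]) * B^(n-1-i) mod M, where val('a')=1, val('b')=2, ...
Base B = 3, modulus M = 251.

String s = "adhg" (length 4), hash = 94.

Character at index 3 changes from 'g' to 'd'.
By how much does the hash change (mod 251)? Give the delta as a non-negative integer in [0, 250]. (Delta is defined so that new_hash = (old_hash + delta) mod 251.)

Delta formula: (val(new) - val(old)) * B^(n-1-k) mod M
  val('d') - val('g') = 4 - 7 = -3
  B^(n-1-k) = 3^0 mod 251 = 1
  Delta = -3 * 1 mod 251 = 248

Answer: 248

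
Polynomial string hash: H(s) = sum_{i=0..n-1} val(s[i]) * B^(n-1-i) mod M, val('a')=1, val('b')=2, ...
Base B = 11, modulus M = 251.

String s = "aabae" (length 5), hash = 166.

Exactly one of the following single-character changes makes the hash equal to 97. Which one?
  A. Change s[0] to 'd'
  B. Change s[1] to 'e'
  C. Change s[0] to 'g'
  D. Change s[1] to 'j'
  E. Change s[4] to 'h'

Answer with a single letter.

Answer: D

Derivation:
Option A: s[0]='a'->'d', delta=(4-1)*11^4 mod 251 = 249, hash=166+249 mod 251 = 164
Option B: s[1]='a'->'e', delta=(5-1)*11^3 mod 251 = 53, hash=166+53 mod 251 = 219
Option C: s[0]='a'->'g', delta=(7-1)*11^4 mod 251 = 247, hash=166+247 mod 251 = 162
Option D: s[1]='a'->'j', delta=(10-1)*11^3 mod 251 = 182, hash=166+182 mod 251 = 97 <-- target
Option E: s[4]='e'->'h', delta=(8-5)*11^0 mod 251 = 3, hash=166+3 mod 251 = 169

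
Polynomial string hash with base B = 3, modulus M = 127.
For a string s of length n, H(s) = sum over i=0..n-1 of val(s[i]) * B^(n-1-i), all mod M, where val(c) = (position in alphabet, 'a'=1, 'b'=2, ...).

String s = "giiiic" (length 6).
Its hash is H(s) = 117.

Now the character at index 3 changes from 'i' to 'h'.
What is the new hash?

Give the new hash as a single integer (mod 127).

val('i') = 9, val('h') = 8
Position k = 3, exponent = n-1-k = 2
B^2 mod M = 3^2 mod 127 = 9
Delta = (8 - 9) * 9 mod 127 = 118
New hash = (117 + 118) mod 127 = 108

Answer: 108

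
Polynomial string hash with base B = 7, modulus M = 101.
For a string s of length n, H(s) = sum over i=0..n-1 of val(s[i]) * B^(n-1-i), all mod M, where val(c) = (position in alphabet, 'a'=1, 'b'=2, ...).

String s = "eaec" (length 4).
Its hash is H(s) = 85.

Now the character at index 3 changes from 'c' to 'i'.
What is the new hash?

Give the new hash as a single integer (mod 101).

val('c') = 3, val('i') = 9
Position k = 3, exponent = n-1-k = 0
B^0 mod M = 7^0 mod 101 = 1
Delta = (9 - 3) * 1 mod 101 = 6
New hash = (85 + 6) mod 101 = 91

Answer: 91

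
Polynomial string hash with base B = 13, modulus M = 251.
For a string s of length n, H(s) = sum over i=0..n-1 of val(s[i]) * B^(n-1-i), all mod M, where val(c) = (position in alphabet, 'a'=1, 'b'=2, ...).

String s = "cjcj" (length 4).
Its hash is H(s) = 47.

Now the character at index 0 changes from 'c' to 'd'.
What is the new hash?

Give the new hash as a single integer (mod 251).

val('c') = 3, val('d') = 4
Position k = 0, exponent = n-1-k = 3
B^3 mod M = 13^3 mod 251 = 189
Delta = (4 - 3) * 189 mod 251 = 189
New hash = (47 + 189) mod 251 = 236

Answer: 236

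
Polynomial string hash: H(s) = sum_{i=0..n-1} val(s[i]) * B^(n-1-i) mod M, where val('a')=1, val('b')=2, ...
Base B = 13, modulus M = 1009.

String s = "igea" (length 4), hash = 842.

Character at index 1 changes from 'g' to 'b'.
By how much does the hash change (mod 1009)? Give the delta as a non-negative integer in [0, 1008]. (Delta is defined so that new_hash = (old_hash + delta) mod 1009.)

Delta formula: (val(new) - val(old)) * B^(n-1-k) mod M
  val('b') - val('g') = 2 - 7 = -5
  B^(n-1-k) = 13^2 mod 1009 = 169
  Delta = -5 * 169 mod 1009 = 164

Answer: 164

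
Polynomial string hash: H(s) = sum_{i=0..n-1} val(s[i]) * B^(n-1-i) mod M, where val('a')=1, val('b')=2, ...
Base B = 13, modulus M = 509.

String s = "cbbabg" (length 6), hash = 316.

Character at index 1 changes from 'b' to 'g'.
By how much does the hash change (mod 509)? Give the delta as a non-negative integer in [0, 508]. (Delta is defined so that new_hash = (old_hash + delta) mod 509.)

Delta formula: (val(new) - val(old)) * B^(n-1-k) mod M
  val('g') - val('b') = 7 - 2 = 5
  B^(n-1-k) = 13^4 mod 509 = 57
  Delta = 5 * 57 mod 509 = 285

Answer: 285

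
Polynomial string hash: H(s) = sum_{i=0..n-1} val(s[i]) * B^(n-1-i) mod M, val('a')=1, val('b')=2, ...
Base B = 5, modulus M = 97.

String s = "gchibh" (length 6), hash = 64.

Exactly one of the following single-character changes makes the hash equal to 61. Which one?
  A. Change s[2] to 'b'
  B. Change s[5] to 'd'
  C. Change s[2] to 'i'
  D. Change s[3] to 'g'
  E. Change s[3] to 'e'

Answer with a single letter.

Answer: E

Derivation:
Option A: s[2]='h'->'b', delta=(2-8)*5^3 mod 97 = 26, hash=64+26 mod 97 = 90
Option B: s[5]='h'->'d', delta=(4-8)*5^0 mod 97 = 93, hash=64+93 mod 97 = 60
Option C: s[2]='h'->'i', delta=(9-8)*5^3 mod 97 = 28, hash=64+28 mod 97 = 92
Option D: s[3]='i'->'g', delta=(7-9)*5^2 mod 97 = 47, hash=64+47 mod 97 = 14
Option E: s[3]='i'->'e', delta=(5-9)*5^2 mod 97 = 94, hash=64+94 mod 97 = 61 <-- target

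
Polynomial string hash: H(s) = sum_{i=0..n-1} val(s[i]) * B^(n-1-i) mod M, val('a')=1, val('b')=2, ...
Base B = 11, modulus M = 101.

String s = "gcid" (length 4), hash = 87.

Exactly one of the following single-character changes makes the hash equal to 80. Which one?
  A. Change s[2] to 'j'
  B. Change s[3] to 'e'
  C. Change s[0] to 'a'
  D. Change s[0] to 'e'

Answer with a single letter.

Option A: s[2]='i'->'j', delta=(10-9)*11^1 mod 101 = 11, hash=87+11 mod 101 = 98
Option B: s[3]='d'->'e', delta=(5-4)*11^0 mod 101 = 1, hash=87+1 mod 101 = 88
Option C: s[0]='g'->'a', delta=(1-7)*11^3 mod 101 = 94, hash=87+94 mod 101 = 80 <-- target
Option D: s[0]='g'->'e', delta=(5-7)*11^3 mod 101 = 65, hash=87+65 mod 101 = 51

Answer: C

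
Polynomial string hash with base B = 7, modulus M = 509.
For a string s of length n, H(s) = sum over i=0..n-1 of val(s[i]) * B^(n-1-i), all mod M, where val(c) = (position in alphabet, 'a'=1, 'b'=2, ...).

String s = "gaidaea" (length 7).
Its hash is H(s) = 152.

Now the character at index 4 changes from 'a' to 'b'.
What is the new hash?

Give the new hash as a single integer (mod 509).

val('a') = 1, val('b') = 2
Position k = 4, exponent = n-1-k = 2
B^2 mod M = 7^2 mod 509 = 49
Delta = (2 - 1) * 49 mod 509 = 49
New hash = (152 + 49) mod 509 = 201

Answer: 201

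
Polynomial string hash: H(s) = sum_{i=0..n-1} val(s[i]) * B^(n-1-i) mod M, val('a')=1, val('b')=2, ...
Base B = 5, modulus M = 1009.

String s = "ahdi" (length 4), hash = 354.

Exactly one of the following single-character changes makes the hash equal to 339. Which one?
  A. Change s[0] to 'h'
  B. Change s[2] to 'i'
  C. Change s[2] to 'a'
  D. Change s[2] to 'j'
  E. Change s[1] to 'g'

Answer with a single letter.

Answer: C

Derivation:
Option A: s[0]='a'->'h', delta=(8-1)*5^3 mod 1009 = 875, hash=354+875 mod 1009 = 220
Option B: s[2]='d'->'i', delta=(9-4)*5^1 mod 1009 = 25, hash=354+25 mod 1009 = 379
Option C: s[2]='d'->'a', delta=(1-4)*5^1 mod 1009 = 994, hash=354+994 mod 1009 = 339 <-- target
Option D: s[2]='d'->'j', delta=(10-4)*5^1 mod 1009 = 30, hash=354+30 mod 1009 = 384
Option E: s[1]='h'->'g', delta=(7-8)*5^2 mod 1009 = 984, hash=354+984 mod 1009 = 329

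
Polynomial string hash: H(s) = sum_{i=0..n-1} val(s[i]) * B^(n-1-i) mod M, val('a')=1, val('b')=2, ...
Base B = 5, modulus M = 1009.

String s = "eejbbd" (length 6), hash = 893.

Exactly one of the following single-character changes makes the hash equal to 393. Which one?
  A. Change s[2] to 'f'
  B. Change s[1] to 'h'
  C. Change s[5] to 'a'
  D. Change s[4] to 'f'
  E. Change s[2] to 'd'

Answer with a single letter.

Answer: A

Derivation:
Option A: s[2]='j'->'f', delta=(6-10)*5^3 mod 1009 = 509, hash=893+509 mod 1009 = 393 <-- target
Option B: s[1]='e'->'h', delta=(8-5)*5^4 mod 1009 = 866, hash=893+866 mod 1009 = 750
Option C: s[5]='d'->'a', delta=(1-4)*5^0 mod 1009 = 1006, hash=893+1006 mod 1009 = 890
Option D: s[4]='b'->'f', delta=(6-2)*5^1 mod 1009 = 20, hash=893+20 mod 1009 = 913
Option E: s[2]='j'->'d', delta=(4-10)*5^3 mod 1009 = 259, hash=893+259 mod 1009 = 143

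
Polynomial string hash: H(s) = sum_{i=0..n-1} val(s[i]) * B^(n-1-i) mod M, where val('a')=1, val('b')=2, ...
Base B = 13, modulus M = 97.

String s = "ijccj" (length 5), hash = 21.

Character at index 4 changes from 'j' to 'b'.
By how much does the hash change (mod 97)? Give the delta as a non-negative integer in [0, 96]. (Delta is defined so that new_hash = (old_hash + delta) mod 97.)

Answer: 89

Derivation:
Delta formula: (val(new) - val(old)) * B^(n-1-k) mod M
  val('b') - val('j') = 2 - 10 = -8
  B^(n-1-k) = 13^0 mod 97 = 1
  Delta = -8 * 1 mod 97 = 89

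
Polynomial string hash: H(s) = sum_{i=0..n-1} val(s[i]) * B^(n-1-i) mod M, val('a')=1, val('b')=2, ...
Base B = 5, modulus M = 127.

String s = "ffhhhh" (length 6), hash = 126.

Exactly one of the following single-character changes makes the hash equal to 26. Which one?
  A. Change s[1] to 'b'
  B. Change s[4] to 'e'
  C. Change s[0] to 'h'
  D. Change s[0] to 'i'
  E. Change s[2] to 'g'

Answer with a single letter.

Option A: s[1]='f'->'b', delta=(2-6)*5^4 mod 127 = 40, hash=126+40 mod 127 = 39
Option B: s[4]='h'->'e', delta=(5-8)*5^1 mod 127 = 112, hash=126+112 mod 127 = 111
Option C: s[0]='f'->'h', delta=(8-6)*5^5 mod 127 = 27, hash=126+27 mod 127 = 26 <-- target
Option D: s[0]='f'->'i', delta=(9-6)*5^5 mod 127 = 104, hash=126+104 mod 127 = 103
Option E: s[2]='h'->'g', delta=(7-8)*5^3 mod 127 = 2, hash=126+2 mod 127 = 1

Answer: C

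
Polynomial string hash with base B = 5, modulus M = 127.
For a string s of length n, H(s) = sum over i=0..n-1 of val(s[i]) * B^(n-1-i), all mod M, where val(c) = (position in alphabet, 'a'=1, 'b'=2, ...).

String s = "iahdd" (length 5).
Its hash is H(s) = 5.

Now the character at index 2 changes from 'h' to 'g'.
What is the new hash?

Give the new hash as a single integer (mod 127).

val('h') = 8, val('g') = 7
Position k = 2, exponent = n-1-k = 2
B^2 mod M = 5^2 mod 127 = 25
Delta = (7 - 8) * 25 mod 127 = 102
New hash = (5 + 102) mod 127 = 107

Answer: 107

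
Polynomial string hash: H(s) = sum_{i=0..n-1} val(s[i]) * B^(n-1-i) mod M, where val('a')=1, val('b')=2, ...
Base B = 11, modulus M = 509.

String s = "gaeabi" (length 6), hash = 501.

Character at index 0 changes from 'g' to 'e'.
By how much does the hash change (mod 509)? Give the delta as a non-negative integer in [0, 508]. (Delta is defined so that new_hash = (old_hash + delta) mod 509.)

Delta formula: (val(new) - val(old)) * B^(n-1-k) mod M
  val('e') - val('g') = 5 - 7 = -2
  B^(n-1-k) = 11^5 mod 509 = 207
  Delta = -2 * 207 mod 509 = 95

Answer: 95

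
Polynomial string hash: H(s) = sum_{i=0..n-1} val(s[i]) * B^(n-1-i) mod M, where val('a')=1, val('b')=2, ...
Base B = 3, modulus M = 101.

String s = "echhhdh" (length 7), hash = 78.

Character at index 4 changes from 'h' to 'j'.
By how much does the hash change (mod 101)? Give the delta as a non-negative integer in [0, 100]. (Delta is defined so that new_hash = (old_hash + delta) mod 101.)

Delta formula: (val(new) - val(old)) * B^(n-1-k) mod M
  val('j') - val('h') = 10 - 8 = 2
  B^(n-1-k) = 3^2 mod 101 = 9
  Delta = 2 * 9 mod 101 = 18

Answer: 18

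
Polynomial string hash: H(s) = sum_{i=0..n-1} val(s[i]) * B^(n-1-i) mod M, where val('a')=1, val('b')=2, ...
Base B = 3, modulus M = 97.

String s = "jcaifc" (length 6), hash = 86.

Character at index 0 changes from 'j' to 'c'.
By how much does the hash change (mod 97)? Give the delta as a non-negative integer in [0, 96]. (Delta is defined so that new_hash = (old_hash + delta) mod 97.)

Answer: 45

Derivation:
Delta formula: (val(new) - val(old)) * B^(n-1-k) mod M
  val('c') - val('j') = 3 - 10 = -7
  B^(n-1-k) = 3^5 mod 97 = 49
  Delta = -7 * 49 mod 97 = 45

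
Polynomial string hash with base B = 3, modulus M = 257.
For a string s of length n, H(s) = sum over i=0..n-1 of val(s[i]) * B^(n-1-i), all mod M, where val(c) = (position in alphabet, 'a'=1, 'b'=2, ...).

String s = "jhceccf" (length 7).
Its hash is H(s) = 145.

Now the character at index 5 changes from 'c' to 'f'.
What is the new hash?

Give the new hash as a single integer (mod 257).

val('c') = 3, val('f') = 6
Position k = 5, exponent = n-1-k = 1
B^1 mod M = 3^1 mod 257 = 3
Delta = (6 - 3) * 3 mod 257 = 9
New hash = (145 + 9) mod 257 = 154

Answer: 154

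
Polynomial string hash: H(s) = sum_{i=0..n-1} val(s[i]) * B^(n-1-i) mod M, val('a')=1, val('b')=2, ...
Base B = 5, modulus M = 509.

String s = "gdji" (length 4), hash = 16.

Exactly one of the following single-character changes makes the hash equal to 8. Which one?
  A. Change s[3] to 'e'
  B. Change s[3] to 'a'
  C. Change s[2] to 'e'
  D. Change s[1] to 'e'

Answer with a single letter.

Option A: s[3]='i'->'e', delta=(5-9)*5^0 mod 509 = 505, hash=16+505 mod 509 = 12
Option B: s[3]='i'->'a', delta=(1-9)*5^0 mod 509 = 501, hash=16+501 mod 509 = 8 <-- target
Option C: s[2]='j'->'e', delta=(5-10)*5^1 mod 509 = 484, hash=16+484 mod 509 = 500
Option D: s[1]='d'->'e', delta=(5-4)*5^2 mod 509 = 25, hash=16+25 mod 509 = 41

Answer: B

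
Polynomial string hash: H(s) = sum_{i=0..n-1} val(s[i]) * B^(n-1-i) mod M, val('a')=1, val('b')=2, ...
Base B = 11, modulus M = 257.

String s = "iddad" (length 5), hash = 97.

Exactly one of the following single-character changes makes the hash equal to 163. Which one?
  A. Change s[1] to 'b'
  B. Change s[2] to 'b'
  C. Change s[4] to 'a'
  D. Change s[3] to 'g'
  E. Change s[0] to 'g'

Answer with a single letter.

Answer: D

Derivation:
Option A: s[1]='d'->'b', delta=(2-4)*11^3 mod 257 = 165, hash=97+165 mod 257 = 5
Option B: s[2]='d'->'b', delta=(2-4)*11^2 mod 257 = 15, hash=97+15 mod 257 = 112
Option C: s[4]='d'->'a', delta=(1-4)*11^0 mod 257 = 254, hash=97+254 mod 257 = 94
Option D: s[3]='a'->'g', delta=(7-1)*11^1 mod 257 = 66, hash=97+66 mod 257 = 163 <-- target
Option E: s[0]='i'->'g', delta=(7-9)*11^4 mod 257 = 16, hash=97+16 mod 257 = 113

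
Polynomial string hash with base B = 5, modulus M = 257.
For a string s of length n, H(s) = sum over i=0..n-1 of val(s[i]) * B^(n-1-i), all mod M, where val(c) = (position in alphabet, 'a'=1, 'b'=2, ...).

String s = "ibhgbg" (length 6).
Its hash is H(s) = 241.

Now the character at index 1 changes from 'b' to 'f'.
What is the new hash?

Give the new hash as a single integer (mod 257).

val('b') = 2, val('f') = 6
Position k = 1, exponent = n-1-k = 4
B^4 mod M = 5^4 mod 257 = 111
Delta = (6 - 2) * 111 mod 257 = 187
New hash = (241 + 187) mod 257 = 171

Answer: 171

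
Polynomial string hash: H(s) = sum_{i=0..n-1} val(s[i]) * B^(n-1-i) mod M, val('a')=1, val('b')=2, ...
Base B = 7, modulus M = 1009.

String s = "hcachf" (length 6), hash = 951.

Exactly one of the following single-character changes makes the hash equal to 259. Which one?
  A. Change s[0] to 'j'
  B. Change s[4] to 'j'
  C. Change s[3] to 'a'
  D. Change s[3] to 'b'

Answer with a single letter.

Answer: A

Derivation:
Option A: s[0]='h'->'j', delta=(10-8)*7^5 mod 1009 = 317, hash=951+317 mod 1009 = 259 <-- target
Option B: s[4]='h'->'j', delta=(10-8)*7^1 mod 1009 = 14, hash=951+14 mod 1009 = 965
Option C: s[3]='c'->'a', delta=(1-3)*7^2 mod 1009 = 911, hash=951+911 mod 1009 = 853
Option D: s[3]='c'->'b', delta=(2-3)*7^2 mod 1009 = 960, hash=951+960 mod 1009 = 902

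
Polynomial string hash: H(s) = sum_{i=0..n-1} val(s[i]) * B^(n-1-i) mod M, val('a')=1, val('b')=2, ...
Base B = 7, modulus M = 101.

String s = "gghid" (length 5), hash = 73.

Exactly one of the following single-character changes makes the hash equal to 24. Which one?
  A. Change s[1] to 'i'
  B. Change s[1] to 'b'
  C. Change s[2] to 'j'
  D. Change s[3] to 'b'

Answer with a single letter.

Option A: s[1]='g'->'i', delta=(9-7)*7^3 mod 101 = 80, hash=73+80 mod 101 = 52
Option B: s[1]='g'->'b', delta=(2-7)*7^3 mod 101 = 2, hash=73+2 mod 101 = 75
Option C: s[2]='h'->'j', delta=(10-8)*7^2 mod 101 = 98, hash=73+98 mod 101 = 70
Option D: s[3]='i'->'b', delta=(2-9)*7^1 mod 101 = 52, hash=73+52 mod 101 = 24 <-- target

Answer: D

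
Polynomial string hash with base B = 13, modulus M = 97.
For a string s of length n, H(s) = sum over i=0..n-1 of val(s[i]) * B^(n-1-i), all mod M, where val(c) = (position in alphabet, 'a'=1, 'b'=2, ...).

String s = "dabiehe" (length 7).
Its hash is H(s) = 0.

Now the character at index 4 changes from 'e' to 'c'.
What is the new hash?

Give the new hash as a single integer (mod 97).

Answer: 50

Derivation:
val('e') = 5, val('c') = 3
Position k = 4, exponent = n-1-k = 2
B^2 mod M = 13^2 mod 97 = 72
Delta = (3 - 5) * 72 mod 97 = 50
New hash = (0 + 50) mod 97 = 50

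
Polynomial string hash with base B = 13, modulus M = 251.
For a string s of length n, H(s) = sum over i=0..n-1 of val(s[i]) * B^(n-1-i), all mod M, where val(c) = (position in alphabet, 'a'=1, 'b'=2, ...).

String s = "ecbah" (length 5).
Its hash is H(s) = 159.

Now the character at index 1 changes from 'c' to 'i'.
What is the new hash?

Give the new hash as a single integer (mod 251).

Answer: 38

Derivation:
val('c') = 3, val('i') = 9
Position k = 1, exponent = n-1-k = 3
B^3 mod M = 13^3 mod 251 = 189
Delta = (9 - 3) * 189 mod 251 = 130
New hash = (159 + 130) mod 251 = 38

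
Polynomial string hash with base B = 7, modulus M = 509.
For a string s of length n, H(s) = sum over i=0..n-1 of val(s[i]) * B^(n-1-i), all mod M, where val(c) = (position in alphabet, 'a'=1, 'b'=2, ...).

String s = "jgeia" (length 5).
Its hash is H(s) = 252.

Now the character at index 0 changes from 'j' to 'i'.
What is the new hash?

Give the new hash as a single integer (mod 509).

val('j') = 10, val('i') = 9
Position k = 0, exponent = n-1-k = 4
B^4 mod M = 7^4 mod 509 = 365
Delta = (9 - 10) * 365 mod 509 = 144
New hash = (252 + 144) mod 509 = 396

Answer: 396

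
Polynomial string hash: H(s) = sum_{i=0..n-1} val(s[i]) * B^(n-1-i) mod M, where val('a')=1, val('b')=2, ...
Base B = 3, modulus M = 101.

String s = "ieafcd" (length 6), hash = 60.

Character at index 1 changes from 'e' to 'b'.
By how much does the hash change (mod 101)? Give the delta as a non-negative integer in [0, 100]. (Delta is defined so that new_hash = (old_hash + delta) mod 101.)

Delta formula: (val(new) - val(old)) * B^(n-1-k) mod M
  val('b') - val('e') = 2 - 5 = -3
  B^(n-1-k) = 3^4 mod 101 = 81
  Delta = -3 * 81 mod 101 = 60

Answer: 60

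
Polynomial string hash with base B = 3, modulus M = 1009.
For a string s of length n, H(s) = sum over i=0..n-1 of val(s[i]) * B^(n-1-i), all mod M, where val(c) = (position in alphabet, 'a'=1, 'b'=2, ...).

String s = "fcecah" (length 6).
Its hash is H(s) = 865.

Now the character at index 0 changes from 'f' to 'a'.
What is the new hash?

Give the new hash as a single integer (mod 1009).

val('f') = 6, val('a') = 1
Position k = 0, exponent = n-1-k = 5
B^5 mod M = 3^5 mod 1009 = 243
Delta = (1 - 6) * 243 mod 1009 = 803
New hash = (865 + 803) mod 1009 = 659

Answer: 659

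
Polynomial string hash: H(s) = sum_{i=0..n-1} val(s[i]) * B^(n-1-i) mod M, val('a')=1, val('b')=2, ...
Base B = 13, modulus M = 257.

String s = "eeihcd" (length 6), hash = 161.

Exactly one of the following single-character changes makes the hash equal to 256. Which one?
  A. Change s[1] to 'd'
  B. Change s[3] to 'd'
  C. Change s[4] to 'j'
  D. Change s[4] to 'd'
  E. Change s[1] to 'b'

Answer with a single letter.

Answer: B

Derivation:
Option A: s[1]='e'->'d', delta=(4-5)*13^4 mod 257 = 223, hash=161+223 mod 257 = 127
Option B: s[3]='h'->'d', delta=(4-8)*13^2 mod 257 = 95, hash=161+95 mod 257 = 256 <-- target
Option C: s[4]='c'->'j', delta=(10-3)*13^1 mod 257 = 91, hash=161+91 mod 257 = 252
Option D: s[4]='c'->'d', delta=(4-3)*13^1 mod 257 = 13, hash=161+13 mod 257 = 174
Option E: s[1]='e'->'b', delta=(2-5)*13^4 mod 257 = 155, hash=161+155 mod 257 = 59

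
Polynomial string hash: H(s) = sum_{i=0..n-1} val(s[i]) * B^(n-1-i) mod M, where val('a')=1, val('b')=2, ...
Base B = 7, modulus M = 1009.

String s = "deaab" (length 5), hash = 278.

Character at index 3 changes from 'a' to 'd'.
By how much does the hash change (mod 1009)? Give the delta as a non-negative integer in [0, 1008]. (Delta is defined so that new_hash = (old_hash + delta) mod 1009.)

Delta formula: (val(new) - val(old)) * B^(n-1-k) mod M
  val('d') - val('a') = 4 - 1 = 3
  B^(n-1-k) = 7^1 mod 1009 = 7
  Delta = 3 * 7 mod 1009 = 21

Answer: 21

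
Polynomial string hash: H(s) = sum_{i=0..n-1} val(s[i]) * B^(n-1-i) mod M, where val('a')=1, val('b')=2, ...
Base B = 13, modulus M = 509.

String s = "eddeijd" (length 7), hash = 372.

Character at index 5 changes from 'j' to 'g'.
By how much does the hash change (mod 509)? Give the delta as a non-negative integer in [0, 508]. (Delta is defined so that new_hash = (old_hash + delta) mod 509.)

Answer: 470

Derivation:
Delta formula: (val(new) - val(old)) * B^(n-1-k) mod M
  val('g') - val('j') = 7 - 10 = -3
  B^(n-1-k) = 13^1 mod 509 = 13
  Delta = -3 * 13 mod 509 = 470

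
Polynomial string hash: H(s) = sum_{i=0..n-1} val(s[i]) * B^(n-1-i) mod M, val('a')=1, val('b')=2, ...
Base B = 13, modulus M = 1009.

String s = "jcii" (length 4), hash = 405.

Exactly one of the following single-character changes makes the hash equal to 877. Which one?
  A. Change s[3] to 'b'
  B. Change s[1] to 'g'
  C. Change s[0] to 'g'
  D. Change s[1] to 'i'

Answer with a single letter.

Answer: C

Derivation:
Option A: s[3]='i'->'b', delta=(2-9)*13^0 mod 1009 = 1002, hash=405+1002 mod 1009 = 398
Option B: s[1]='c'->'g', delta=(7-3)*13^2 mod 1009 = 676, hash=405+676 mod 1009 = 72
Option C: s[0]='j'->'g', delta=(7-10)*13^3 mod 1009 = 472, hash=405+472 mod 1009 = 877 <-- target
Option D: s[1]='c'->'i', delta=(9-3)*13^2 mod 1009 = 5, hash=405+5 mod 1009 = 410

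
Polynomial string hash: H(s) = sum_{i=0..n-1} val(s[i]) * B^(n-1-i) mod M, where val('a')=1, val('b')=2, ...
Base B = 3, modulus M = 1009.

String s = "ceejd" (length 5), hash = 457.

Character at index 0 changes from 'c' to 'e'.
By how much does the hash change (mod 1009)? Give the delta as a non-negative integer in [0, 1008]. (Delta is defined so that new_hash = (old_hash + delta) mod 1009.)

Delta formula: (val(new) - val(old)) * B^(n-1-k) mod M
  val('e') - val('c') = 5 - 3 = 2
  B^(n-1-k) = 3^4 mod 1009 = 81
  Delta = 2 * 81 mod 1009 = 162

Answer: 162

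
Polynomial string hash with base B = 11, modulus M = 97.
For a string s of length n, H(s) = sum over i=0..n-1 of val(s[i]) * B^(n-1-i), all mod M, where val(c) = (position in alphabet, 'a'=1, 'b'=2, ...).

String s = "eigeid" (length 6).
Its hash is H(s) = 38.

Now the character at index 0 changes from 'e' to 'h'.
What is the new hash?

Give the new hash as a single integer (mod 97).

Answer: 34

Derivation:
val('e') = 5, val('h') = 8
Position k = 0, exponent = n-1-k = 5
B^5 mod M = 11^5 mod 97 = 31
Delta = (8 - 5) * 31 mod 97 = 93
New hash = (38 + 93) mod 97 = 34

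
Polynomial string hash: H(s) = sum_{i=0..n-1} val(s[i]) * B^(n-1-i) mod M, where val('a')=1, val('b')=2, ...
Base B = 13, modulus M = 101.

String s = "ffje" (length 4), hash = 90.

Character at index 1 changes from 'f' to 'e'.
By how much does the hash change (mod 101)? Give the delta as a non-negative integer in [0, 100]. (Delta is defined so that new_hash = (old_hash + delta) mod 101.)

Answer: 33

Derivation:
Delta formula: (val(new) - val(old)) * B^(n-1-k) mod M
  val('e') - val('f') = 5 - 6 = -1
  B^(n-1-k) = 13^2 mod 101 = 68
  Delta = -1 * 68 mod 101 = 33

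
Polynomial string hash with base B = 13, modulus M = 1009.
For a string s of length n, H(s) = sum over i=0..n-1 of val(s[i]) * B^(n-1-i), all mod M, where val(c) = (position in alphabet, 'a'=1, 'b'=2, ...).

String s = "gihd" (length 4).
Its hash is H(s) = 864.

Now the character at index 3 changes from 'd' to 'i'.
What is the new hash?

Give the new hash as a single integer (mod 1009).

val('d') = 4, val('i') = 9
Position k = 3, exponent = n-1-k = 0
B^0 mod M = 13^0 mod 1009 = 1
Delta = (9 - 4) * 1 mod 1009 = 5
New hash = (864 + 5) mod 1009 = 869

Answer: 869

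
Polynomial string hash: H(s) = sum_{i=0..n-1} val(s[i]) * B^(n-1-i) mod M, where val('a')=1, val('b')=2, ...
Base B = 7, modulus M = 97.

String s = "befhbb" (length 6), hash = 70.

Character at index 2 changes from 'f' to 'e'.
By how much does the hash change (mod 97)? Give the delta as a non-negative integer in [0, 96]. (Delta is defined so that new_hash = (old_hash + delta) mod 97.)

Delta formula: (val(new) - val(old)) * B^(n-1-k) mod M
  val('e') - val('f') = 5 - 6 = -1
  B^(n-1-k) = 7^3 mod 97 = 52
  Delta = -1 * 52 mod 97 = 45

Answer: 45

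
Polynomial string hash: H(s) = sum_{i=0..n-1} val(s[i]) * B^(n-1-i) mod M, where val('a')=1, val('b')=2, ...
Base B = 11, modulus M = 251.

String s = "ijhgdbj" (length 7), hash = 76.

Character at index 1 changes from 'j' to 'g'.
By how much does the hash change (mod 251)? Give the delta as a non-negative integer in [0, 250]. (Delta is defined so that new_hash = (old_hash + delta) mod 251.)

Delta formula: (val(new) - val(old)) * B^(n-1-k) mod M
  val('g') - val('j') = 7 - 10 = -3
  B^(n-1-k) = 11^5 mod 251 = 160
  Delta = -3 * 160 mod 251 = 22

Answer: 22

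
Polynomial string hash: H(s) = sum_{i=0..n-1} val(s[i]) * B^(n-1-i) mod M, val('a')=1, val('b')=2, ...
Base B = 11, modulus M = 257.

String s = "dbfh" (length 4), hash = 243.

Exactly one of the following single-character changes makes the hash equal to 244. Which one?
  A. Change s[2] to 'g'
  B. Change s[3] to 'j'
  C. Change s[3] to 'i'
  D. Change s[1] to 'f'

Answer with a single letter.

Option A: s[2]='f'->'g', delta=(7-6)*11^1 mod 257 = 11, hash=243+11 mod 257 = 254
Option B: s[3]='h'->'j', delta=(10-8)*11^0 mod 257 = 2, hash=243+2 mod 257 = 245
Option C: s[3]='h'->'i', delta=(9-8)*11^0 mod 257 = 1, hash=243+1 mod 257 = 244 <-- target
Option D: s[1]='b'->'f', delta=(6-2)*11^2 mod 257 = 227, hash=243+227 mod 257 = 213

Answer: C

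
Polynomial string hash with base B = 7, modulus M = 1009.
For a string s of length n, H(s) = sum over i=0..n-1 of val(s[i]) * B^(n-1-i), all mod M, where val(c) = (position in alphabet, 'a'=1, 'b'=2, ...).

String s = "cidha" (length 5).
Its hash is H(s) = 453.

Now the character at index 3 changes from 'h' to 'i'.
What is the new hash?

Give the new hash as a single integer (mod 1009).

val('h') = 8, val('i') = 9
Position k = 3, exponent = n-1-k = 1
B^1 mod M = 7^1 mod 1009 = 7
Delta = (9 - 8) * 7 mod 1009 = 7
New hash = (453 + 7) mod 1009 = 460

Answer: 460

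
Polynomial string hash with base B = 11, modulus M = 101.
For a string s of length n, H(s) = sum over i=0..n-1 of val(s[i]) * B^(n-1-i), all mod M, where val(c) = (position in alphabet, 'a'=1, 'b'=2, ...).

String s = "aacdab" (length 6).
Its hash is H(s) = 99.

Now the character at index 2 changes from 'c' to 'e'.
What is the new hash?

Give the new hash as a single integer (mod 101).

Answer: 34

Derivation:
val('c') = 3, val('e') = 5
Position k = 2, exponent = n-1-k = 3
B^3 mod M = 11^3 mod 101 = 18
Delta = (5 - 3) * 18 mod 101 = 36
New hash = (99 + 36) mod 101 = 34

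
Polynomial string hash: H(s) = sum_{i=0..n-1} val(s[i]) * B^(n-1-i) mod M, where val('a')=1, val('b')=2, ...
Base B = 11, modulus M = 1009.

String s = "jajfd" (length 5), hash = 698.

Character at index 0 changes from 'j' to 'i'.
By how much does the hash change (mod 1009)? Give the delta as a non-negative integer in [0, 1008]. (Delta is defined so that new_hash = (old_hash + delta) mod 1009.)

Delta formula: (val(new) - val(old)) * B^(n-1-k) mod M
  val('i') - val('j') = 9 - 10 = -1
  B^(n-1-k) = 11^4 mod 1009 = 515
  Delta = -1 * 515 mod 1009 = 494

Answer: 494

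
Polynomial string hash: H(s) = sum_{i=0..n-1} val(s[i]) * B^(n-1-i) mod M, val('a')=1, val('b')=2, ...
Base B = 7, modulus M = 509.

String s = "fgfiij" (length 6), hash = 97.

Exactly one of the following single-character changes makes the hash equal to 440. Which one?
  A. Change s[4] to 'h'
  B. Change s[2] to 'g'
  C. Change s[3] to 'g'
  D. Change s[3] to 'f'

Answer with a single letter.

Answer: B

Derivation:
Option A: s[4]='i'->'h', delta=(8-9)*7^1 mod 509 = 502, hash=97+502 mod 509 = 90
Option B: s[2]='f'->'g', delta=(7-6)*7^3 mod 509 = 343, hash=97+343 mod 509 = 440 <-- target
Option C: s[3]='i'->'g', delta=(7-9)*7^2 mod 509 = 411, hash=97+411 mod 509 = 508
Option D: s[3]='i'->'f', delta=(6-9)*7^2 mod 509 = 362, hash=97+362 mod 509 = 459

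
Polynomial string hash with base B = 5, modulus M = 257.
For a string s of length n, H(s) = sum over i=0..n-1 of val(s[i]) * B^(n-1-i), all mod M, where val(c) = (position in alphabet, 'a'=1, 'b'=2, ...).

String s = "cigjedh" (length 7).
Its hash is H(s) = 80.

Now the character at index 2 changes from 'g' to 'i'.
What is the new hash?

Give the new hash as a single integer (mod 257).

val('g') = 7, val('i') = 9
Position k = 2, exponent = n-1-k = 4
B^4 mod M = 5^4 mod 257 = 111
Delta = (9 - 7) * 111 mod 257 = 222
New hash = (80 + 222) mod 257 = 45

Answer: 45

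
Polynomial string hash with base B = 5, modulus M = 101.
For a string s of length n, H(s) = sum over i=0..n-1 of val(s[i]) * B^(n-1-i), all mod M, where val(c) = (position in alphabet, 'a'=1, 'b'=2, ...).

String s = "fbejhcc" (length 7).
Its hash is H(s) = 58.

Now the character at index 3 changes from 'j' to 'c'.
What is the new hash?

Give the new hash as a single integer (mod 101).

val('j') = 10, val('c') = 3
Position k = 3, exponent = n-1-k = 3
B^3 mod M = 5^3 mod 101 = 24
Delta = (3 - 10) * 24 mod 101 = 34
New hash = (58 + 34) mod 101 = 92

Answer: 92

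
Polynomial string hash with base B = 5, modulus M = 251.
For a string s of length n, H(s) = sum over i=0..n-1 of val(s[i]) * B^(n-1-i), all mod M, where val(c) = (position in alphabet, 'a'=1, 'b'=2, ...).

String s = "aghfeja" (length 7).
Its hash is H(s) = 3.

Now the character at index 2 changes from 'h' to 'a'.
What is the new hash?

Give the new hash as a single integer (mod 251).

val('h') = 8, val('a') = 1
Position k = 2, exponent = n-1-k = 4
B^4 mod M = 5^4 mod 251 = 123
Delta = (1 - 8) * 123 mod 251 = 143
New hash = (3 + 143) mod 251 = 146

Answer: 146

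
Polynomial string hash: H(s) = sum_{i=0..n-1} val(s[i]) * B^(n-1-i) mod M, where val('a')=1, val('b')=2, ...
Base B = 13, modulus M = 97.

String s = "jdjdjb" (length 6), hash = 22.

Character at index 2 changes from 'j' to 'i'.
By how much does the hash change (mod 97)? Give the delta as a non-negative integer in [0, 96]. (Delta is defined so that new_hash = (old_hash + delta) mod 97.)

Answer: 34

Derivation:
Delta formula: (val(new) - val(old)) * B^(n-1-k) mod M
  val('i') - val('j') = 9 - 10 = -1
  B^(n-1-k) = 13^3 mod 97 = 63
  Delta = -1 * 63 mod 97 = 34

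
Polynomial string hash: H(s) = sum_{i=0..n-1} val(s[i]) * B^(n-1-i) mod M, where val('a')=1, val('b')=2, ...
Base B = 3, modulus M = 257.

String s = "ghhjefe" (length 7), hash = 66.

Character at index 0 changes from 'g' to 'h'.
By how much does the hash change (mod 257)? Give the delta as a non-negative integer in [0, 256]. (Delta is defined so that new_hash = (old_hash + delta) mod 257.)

Delta formula: (val(new) - val(old)) * B^(n-1-k) mod M
  val('h') - val('g') = 8 - 7 = 1
  B^(n-1-k) = 3^6 mod 257 = 215
  Delta = 1 * 215 mod 257 = 215

Answer: 215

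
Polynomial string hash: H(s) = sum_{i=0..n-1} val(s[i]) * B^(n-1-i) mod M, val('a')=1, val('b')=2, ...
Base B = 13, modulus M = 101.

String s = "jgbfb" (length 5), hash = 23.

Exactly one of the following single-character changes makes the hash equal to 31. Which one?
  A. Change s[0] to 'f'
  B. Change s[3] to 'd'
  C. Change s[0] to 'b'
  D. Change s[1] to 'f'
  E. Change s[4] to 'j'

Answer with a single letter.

Answer: E

Derivation:
Option A: s[0]='j'->'f', delta=(6-10)*13^4 mod 101 = 88, hash=23+88 mod 101 = 10
Option B: s[3]='f'->'d', delta=(4-6)*13^1 mod 101 = 75, hash=23+75 mod 101 = 98
Option C: s[0]='j'->'b', delta=(2-10)*13^4 mod 101 = 75, hash=23+75 mod 101 = 98
Option D: s[1]='g'->'f', delta=(6-7)*13^3 mod 101 = 25, hash=23+25 mod 101 = 48
Option E: s[4]='b'->'j', delta=(10-2)*13^0 mod 101 = 8, hash=23+8 mod 101 = 31 <-- target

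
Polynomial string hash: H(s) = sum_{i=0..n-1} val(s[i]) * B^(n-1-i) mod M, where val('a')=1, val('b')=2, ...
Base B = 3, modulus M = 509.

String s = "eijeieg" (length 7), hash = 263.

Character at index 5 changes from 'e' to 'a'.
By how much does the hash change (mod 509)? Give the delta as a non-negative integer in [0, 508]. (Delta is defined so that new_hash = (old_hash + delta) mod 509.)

Answer: 497

Derivation:
Delta formula: (val(new) - val(old)) * B^(n-1-k) mod M
  val('a') - val('e') = 1 - 5 = -4
  B^(n-1-k) = 3^1 mod 509 = 3
  Delta = -4 * 3 mod 509 = 497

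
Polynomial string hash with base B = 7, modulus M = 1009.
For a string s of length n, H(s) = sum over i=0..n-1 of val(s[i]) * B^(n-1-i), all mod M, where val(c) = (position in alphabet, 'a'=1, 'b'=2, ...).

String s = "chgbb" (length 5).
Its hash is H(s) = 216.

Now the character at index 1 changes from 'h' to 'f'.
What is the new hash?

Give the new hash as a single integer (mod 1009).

Answer: 539

Derivation:
val('h') = 8, val('f') = 6
Position k = 1, exponent = n-1-k = 3
B^3 mod M = 7^3 mod 1009 = 343
Delta = (6 - 8) * 343 mod 1009 = 323
New hash = (216 + 323) mod 1009 = 539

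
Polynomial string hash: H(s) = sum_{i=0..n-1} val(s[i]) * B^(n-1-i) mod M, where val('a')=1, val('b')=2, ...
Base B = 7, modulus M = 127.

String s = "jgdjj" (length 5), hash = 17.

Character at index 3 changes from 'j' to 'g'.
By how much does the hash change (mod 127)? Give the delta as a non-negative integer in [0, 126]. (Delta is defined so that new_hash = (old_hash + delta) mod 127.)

Answer: 106

Derivation:
Delta formula: (val(new) - val(old)) * B^(n-1-k) mod M
  val('g') - val('j') = 7 - 10 = -3
  B^(n-1-k) = 7^1 mod 127 = 7
  Delta = -3 * 7 mod 127 = 106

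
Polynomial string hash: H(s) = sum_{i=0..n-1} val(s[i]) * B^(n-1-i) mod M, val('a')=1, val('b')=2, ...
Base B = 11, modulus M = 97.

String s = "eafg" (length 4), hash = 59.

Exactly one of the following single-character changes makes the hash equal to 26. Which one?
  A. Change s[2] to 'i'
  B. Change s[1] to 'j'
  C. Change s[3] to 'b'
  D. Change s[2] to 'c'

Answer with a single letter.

Option A: s[2]='f'->'i', delta=(9-6)*11^1 mod 97 = 33, hash=59+33 mod 97 = 92
Option B: s[1]='a'->'j', delta=(10-1)*11^2 mod 97 = 22, hash=59+22 mod 97 = 81
Option C: s[3]='g'->'b', delta=(2-7)*11^0 mod 97 = 92, hash=59+92 mod 97 = 54
Option D: s[2]='f'->'c', delta=(3-6)*11^1 mod 97 = 64, hash=59+64 mod 97 = 26 <-- target

Answer: D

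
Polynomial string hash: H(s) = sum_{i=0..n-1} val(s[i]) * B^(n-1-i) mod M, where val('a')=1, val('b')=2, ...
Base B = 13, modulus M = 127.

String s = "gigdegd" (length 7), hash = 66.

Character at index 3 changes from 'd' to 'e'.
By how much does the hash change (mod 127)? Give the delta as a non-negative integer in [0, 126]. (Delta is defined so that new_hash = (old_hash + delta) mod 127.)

Delta formula: (val(new) - val(old)) * B^(n-1-k) mod M
  val('e') - val('d') = 5 - 4 = 1
  B^(n-1-k) = 13^3 mod 127 = 38
  Delta = 1 * 38 mod 127 = 38

Answer: 38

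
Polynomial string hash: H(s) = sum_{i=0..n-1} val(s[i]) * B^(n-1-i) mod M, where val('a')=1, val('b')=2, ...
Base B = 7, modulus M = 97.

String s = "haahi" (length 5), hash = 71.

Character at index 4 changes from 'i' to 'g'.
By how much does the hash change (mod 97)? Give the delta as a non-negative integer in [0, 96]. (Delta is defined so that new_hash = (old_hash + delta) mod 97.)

Answer: 95

Derivation:
Delta formula: (val(new) - val(old)) * B^(n-1-k) mod M
  val('g') - val('i') = 7 - 9 = -2
  B^(n-1-k) = 7^0 mod 97 = 1
  Delta = -2 * 1 mod 97 = 95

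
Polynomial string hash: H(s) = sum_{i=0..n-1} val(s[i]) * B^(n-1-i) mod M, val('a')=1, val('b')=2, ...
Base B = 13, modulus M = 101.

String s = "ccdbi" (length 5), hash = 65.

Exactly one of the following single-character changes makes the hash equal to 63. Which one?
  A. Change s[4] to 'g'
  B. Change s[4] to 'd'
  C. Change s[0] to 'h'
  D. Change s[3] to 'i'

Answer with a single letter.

Option A: s[4]='i'->'g', delta=(7-9)*13^0 mod 101 = 99, hash=65+99 mod 101 = 63 <-- target
Option B: s[4]='i'->'d', delta=(4-9)*13^0 mod 101 = 96, hash=65+96 mod 101 = 60
Option C: s[0]='c'->'h', delta=(8-3)*13^4 mod 101 = 92, hash=65+92 mod 101 = 56
Option D: s[3]='b'->'i', delta=(9-2)*13^1 mod 101 = 91, hash=65+91 mod 101 = 55

Answer: A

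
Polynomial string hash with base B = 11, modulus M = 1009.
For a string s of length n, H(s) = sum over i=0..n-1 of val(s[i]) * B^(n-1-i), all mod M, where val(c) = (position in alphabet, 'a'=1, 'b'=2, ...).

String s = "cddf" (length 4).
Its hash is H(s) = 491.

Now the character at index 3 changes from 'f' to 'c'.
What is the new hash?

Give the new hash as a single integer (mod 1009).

Answer: 488

Derivation:
val('f') = 6, val('c') = 3
Position k = 3, exponent = n-1-k = 0
B^0 mod M = 11^0 mod 1009 = 1
Delta = (3 - 6) * 1 mod 1009 = 1006
New hash = (491 + 1006) mod 1009 = 488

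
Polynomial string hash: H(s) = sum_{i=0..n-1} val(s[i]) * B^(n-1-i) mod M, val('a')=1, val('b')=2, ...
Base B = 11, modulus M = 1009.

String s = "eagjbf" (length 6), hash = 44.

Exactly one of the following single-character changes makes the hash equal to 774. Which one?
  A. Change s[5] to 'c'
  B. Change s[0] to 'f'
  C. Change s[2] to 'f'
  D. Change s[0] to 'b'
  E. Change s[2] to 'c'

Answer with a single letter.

Answer: E

Derivation:
Option A: s[5]='f'->'c', delta=(3-6)*11^0 mod 1009 = 1006, hash=44+1006 mod 1009 = 41
Option B: s[0]='e'->'f', delta=(6-5)*11^5 mod 1009 = 620, hash=44+620 mod 1009 = 664
Option C: s[2]='g'->'f', delta=(6-7)*11^3 mod 1009 = 687, hash=44+687 mod 1009 = 731
Option D: s[0]='e'->'b', delta=(2-5)*11^5 mod 1009 = 158, hash=44+158 mod 1009 = 202
Option E: s[2]='g'->'c', delta=(3-7)*11^3 mod 1009 = 730, hash=44+730 mod 1009 = 774 <-- target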